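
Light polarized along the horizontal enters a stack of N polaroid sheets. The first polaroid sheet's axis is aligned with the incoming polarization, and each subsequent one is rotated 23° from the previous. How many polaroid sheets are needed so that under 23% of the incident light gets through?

N = 10

First polarizer is aligned with the polarization: full transmission.
Each further stage multiplies by cos²(23°) = 0.8473.
After N polarizers: T = 0.8473^(N−1). Require T < 0.23 ⇒ N−1 > ln(0.23)/ln(0.8473) = 8.87, so N−1 ≥ 9 and N = 10.
Check: N=10 gives T = 0.2251 < 0.23; N=9 gives T = 0.2657.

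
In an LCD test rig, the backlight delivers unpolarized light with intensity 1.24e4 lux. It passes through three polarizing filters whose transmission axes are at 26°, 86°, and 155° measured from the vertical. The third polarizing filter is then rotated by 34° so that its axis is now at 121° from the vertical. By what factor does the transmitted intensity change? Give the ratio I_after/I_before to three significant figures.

I_new/I_old ≈ 5.22

Before rotation:
Unpolarized light through the first polarizer → I₁ = ½ I₀, now polarized at 26°.
I₂ = I₁ cos²(86° − 26°) = 0.5 I₀ · cos²(60°) = 0.125 I₀.
I₃ = I₂ cos²(155° − 86°) = 0.125 I₀ · cos²(69°) = 0.01605 I₀.
After rotation:
Unpolarized light through the first polarizer → I₁ = ½ I₀, now polarized at 26°.
I₂ = I₁ cos²(86° − 26°) = 0.5 I₀ · cos²(60°) = 0.125 I₀.
I₃ = I₂ cos²(121° − 86°) = 0.125 I₀ · cos²(35°) = 0.08388 I₀.
Ratio = 0.08388 / 0.01605 = 5.225.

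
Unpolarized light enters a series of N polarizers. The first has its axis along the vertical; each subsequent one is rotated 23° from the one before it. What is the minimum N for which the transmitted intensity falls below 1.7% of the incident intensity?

N = 22

First polarizer halves the unpolarized light: factor 1/2.
Each further stage multiplies by cos²(23°) = 0.8473.
After N polarizers: T = 0.5·0.8473^(N−1). Require T < 0.017 ⇒ N−1 > ln(0.017/0.5)/ln(0.8473) = 20.41, so N−1 ≥ 21 and N = 22.
Check: N=22 gives T = 0.01542 < 0.017; N=21 gives T = 0.0182.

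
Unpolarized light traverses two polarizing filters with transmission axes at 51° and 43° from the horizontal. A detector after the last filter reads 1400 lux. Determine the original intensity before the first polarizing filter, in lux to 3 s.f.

Unpolarized light through the first polarizer → I₁ = ½ I₀, now polarized at 51°.
I₂ = I₁ cos²(43° − 51°) = 0.5 I₀ · cos²(8°) = 0.4903 I₀.
So 1400 lux = 0.4903 I₀, giving I₀ = 1400/0.4903 = 2855 lux.

I₀ ≈ 2860 lux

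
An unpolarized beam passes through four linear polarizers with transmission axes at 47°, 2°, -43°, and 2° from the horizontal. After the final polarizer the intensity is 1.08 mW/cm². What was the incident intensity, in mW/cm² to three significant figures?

Unpolarized light through the first polarizer → I₁ = ½ I₀, now polarized at 47°.
I₂ = I₁ cos²(2° − 47°) = 0.5 I₀ · cos²(45°) = 0.25 I₀.
I₃ = I₂ cos²(-43° − 2°) = 0.25 I₀ · cos²(45°) = 0.125 I₀.
I₄ = I₃ cos²(2° + 43°) = 0.125 I₀ · cos²(45°) = 0.0625 I₀.
So 1.08 mW/cm² = 0.0625 I₀, giving I₀ = 1.08/0.0625 = 17.28 mW/cm².

I₀ ≈ 17.3 mW/cm²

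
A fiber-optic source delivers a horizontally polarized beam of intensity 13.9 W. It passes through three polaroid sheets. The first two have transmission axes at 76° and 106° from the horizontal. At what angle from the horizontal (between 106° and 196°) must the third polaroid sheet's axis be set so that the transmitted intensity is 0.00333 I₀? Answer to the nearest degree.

θ ≈ 180°

I₁ = I₀ cos²(76° − 0°) = I₀ cos²(76°) = 0.05853 I₀.
I₂ = I₁ cos²(106° − 76°) = 0.05853 I₀ · cos²(30°) = 0.04389 I₀.
Need I₃/I₀ = 0.00333, so cos²(θ − 106°) = 0.00333 / 0.04389 = 0.07586.
θ − 106° = arccos(√0.07586) = 74.0°, giving θ ≈ 106 + 74.0 = 180.0°.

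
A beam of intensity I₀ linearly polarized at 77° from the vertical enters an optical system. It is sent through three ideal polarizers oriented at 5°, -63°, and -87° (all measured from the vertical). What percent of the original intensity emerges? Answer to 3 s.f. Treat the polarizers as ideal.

≈ 1.12%

I₁ = I₀ cos²(5° − 77°) = I₀ cos²(72°) = 0.09549 I₀.
I₂ = I₁ cos²(-63° − 5°) = 0.09549 I₀ · cos²(68°) = 0.0134 I₀.
I₃ = I₂ cos²(-87° + 63°) = 0.0134 I₀ · cos²(24°) = 0.01118 I₀.
That is 1.118% of the incident intensity.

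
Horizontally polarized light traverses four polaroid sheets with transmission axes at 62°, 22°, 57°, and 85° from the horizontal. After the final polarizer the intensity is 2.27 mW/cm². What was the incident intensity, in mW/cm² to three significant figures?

I₁ = I₀ cos²(62° − 0°) = I₀ cos²(62°) = 0.2204 I₀.
I₂ = I₁ cos²(22° − 62°) = 0.2204 I₀ · cos²(40°) = 0.1293 I₀.
I₃ = I₂ cos²(57° − 22°) = 0.1293 I₀ · cos²(35°) = 0.08679 I₀.
I₄ = I₃ cos²(85° − 57°) = 0.08679 I₀ · cos²(28°) = 0.06766 I₀.
So 2.27 mW/cm² = 0.06766 I₀, giving I₀ = 2.27/0.06766 = 33.55 mW/cm².

I₀ ≈ 33.6 mW/cm²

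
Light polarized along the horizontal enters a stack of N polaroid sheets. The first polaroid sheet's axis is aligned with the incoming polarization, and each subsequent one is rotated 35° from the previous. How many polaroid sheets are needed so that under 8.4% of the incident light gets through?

N = 8

First polarizer is aligned with the polarization: full transmission.
Each further stage multiplies by cos²(35°) = 0.671.
After N polarizers: T = 0.671^(N−1). Require T < 0.084 ⇒ N−1 > ln(0.084)/ln(0.671) = 6.21, so N−1 ≥ 7 and N = 8.
Check: N=8 gives T = 0.06125 < 0.084; N=7 gives T = 0.09128.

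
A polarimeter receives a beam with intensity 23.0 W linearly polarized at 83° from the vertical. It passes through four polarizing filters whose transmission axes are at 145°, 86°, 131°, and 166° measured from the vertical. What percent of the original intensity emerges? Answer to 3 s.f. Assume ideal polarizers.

≈ 1.96%

By Malus's law, I₁ = 23.0 W · cos²(62°) = 5.069 W.
I₂ = I₁ · cos²(59°) = 5.069 · 0.2653 = 1.345 W.
I₃ = I₂ · cos²(45°) = 1.345 · 0.5 = 0.6723 W.
I₄ = I₃ · cos²(35°) = 0.6723 · 0.671 = 0.4512 W.
That is 1.962% of the incident intensity.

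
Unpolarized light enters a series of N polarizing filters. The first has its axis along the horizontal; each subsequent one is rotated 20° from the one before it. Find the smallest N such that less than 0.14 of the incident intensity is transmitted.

First polarizer halves the unpolarized light: factor 1/2.
Each further stage multiplies by cos²(20°) = 0.883.
After N polarizers: T = 0.5·0.883^(N−1). Require T < 0.14 ⇒ N−1 > ln(0.14/0.5)/ln(0.883) = 10.23, so N−1 ≥ 11 and N = 12.
Check: N=12 gives T = 0.1273 < 0.14; N=11 gives T = 0.1441.

N = 12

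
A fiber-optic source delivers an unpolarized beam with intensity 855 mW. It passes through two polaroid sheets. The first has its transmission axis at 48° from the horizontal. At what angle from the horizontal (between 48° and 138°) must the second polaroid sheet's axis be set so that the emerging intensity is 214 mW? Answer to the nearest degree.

Unpolarized light through the first polarizer → I₁ = ½ I₀, now polarized at 48°.
Target fraction: 214 / 855 mW = 0.2503 of I₀.
Need I₂/I₀ = 0.2503, so cos²(θ − 48°) = 0.2503 / 0.5 = 0.5006.
θ − 48° = arccos(√0.5006) = 45.0°, giving θ ≈ 48 + 45.0 = 93.0°.

θ ≈ 93°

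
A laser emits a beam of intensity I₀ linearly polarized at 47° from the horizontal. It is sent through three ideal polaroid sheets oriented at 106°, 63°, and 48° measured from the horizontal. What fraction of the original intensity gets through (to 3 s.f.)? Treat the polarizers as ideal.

≈ 0.132 I₀

By Malus's law, I₁ = I₀ cos²(106° − 47°) = I₀ cos²(59°) = 0.2653 I₀.
I₂ = I₁ cos²(63° − 106°) = 0.2653 I₀ · cos²(43°) = 0.1419 I₀.
I₃ = I₂ cos²(48° − 63°) = 0.1419 I₀ · cos²(15°) = 0.1324 I₀.
Transmitted fraction = 0.1324.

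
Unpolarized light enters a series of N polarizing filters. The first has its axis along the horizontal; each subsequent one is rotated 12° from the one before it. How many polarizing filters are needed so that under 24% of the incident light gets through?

N = 18

First polarizer halves the unpolarized light: factor 1/2.
Each further stage multiplies by cos²(12°) = 0.9568.
After N polarizers: T = 0.5·0.9568^(N−1). Require T < 0.24 ⇒ N−1 > ln(0.24/0.5)/ln(0.9568) = 16.61, so N−1 ≥ 17 and N = 18.
Check: N=18 gives T = 0.2359 < 0.24; N=17 gives T = 0.2466.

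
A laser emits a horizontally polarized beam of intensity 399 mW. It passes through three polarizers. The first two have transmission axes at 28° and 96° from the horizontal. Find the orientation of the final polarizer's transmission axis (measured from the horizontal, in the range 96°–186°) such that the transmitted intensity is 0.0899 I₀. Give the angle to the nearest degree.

I₁ = I₀ cos²(28° − 0°) = I₀ cos²(28°) = 0.7796 I₀.
I₂ = I₁ cos²(96° − 28°) = 0.7796 I₀ · cos²(68°) = 0.1094 I₀.
Need I₃/I₀ = 0.0899, so cos²(θ − 96°) = 0.0899 / 0.1094 = 0.8217.
θ − 96° = arccos(√0.8217) = 25.0°, giving θ ≈ 96 + 25.0 = 121.0°.

θ ≈ 121°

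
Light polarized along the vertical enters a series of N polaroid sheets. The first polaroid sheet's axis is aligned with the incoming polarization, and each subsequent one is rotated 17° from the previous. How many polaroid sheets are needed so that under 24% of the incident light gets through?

First polarizer is aligned with the polarization: full transmission.
Each further stage multiplies by cos²(17°) = 0.9145.
After N polarizers: T = 0.9145^(N−1). Require T < 0.24 ⇒ N−1 > ln(0.24)/ln(0.9145) = 15.97, so N−1 ≥ 16 and N = 17.
Check: N=17 gives T = 0.2394 < 0.24; N=16 gives T = 0.2618.

N = 17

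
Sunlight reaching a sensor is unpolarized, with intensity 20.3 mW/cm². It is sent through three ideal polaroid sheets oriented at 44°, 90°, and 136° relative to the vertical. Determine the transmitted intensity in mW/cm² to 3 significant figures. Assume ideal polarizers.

Unpolarized light through the first polarizer → I₁ = 20.3 mW/cm²/2 = 10.15 mW/cm², polarized at 44°.
I₂ = I₁ · cos²(46°) = 10.15 · 0.4826 = 4.898 mW/cm².
I₃ = I₂ · cos²(46°) = 4.898 · 0.4826 = 2.363 mW/cm².

I ≈ 2.36 mW/cm²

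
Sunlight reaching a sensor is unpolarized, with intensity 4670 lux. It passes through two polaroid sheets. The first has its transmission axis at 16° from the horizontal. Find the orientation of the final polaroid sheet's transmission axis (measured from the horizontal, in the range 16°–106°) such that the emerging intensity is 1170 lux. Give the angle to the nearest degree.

θ ≈ 61°

Unpolarized light through the first polarizer → I₁ = ½ I₀, now polarized at 16°.
Target fraction: 1170 / 4670 lux = 0.2505 of I₀.
Need I₂/I₀ = 0.2505, so cos²(θ − 16°) = 0.2505 / 0.5 = 0.5011.
θ − 16° = arccos(√0.5011) = 44.9°, giving θ ≈ 16 + 44.9 = 60.9°.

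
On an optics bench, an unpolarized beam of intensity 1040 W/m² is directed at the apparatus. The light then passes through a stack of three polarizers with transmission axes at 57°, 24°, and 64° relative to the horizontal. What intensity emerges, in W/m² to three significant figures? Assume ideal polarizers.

I ≈ 215 W/m²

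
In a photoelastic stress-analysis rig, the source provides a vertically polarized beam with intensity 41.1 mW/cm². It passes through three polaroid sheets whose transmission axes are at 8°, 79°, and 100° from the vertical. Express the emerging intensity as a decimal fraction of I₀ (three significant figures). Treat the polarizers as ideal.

By Malus's law, I₁ = 41.1 mW/cm² · cos²(8°) = 40.3 mW/cm².
I₂ = I₁ · cos²(71°) = 40.3 · 0.106 = 4.272 mW/cm².
I₃ = I₂ · cos²(21°) = 4.272 · 0.8716 = 3.723 mW/cm².
Transmitted fraction = 0.09059.

I/I₀ ≈ 0.0906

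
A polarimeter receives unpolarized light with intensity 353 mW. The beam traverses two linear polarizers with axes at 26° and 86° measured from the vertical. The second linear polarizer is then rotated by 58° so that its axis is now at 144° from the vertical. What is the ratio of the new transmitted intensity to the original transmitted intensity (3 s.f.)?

I_new/I_old ≈ 0.882

Before rotation:
Unpolarized light through the first polarizer → I₁ = ½ I₀, now polarized at 26°.
I₂ = I₁ cos²(86° − 26°) = 0.5 I₀ · cos²(60°) = 0.125 I₀.
After rotation:
Unpolarized light through the first polarizer → I₁ = ½ I₀, now polarized at 26°.
Angle between axes 1 and 2: 62°. I₂ = 0.5 I₀ · cos²(62°) = 0.1102 I₀.
Ratio = 0.1102 / 0.125 = 0.8816.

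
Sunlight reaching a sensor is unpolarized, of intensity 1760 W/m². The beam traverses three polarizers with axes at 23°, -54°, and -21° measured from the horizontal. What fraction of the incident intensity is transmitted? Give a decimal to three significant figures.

I/I₀ ≈ 0.0178

Unpolarized light through the first polarizer → I₁ = 1760 W/m²/2 = 880 W/m², polarized at 23°.
I₂ = I₁ · cos²(77°) = 880 · 0.0506 = 44.53 W/m².
I₃ = I₂ · cos²(33°) = 44.53 · 0.7034 = 31.32 W/m².
Transmitted fraction = 0.0178.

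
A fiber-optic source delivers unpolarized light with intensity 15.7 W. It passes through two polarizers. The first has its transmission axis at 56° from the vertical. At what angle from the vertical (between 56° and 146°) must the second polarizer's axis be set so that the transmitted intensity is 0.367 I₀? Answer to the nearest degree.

Unpolarized light through the first polarizer → I₁ = ½ I₀, now polarized at 56°.
Need I₂/I₀ = 0.367, so cos²(θ − 56°) = 0.367 / 0.5 = 0.734.
θ − 56° = arccos(√0.734) = 31.0°, giving θ ≈ 56 + 31.0 = 87.0°.

θ ≈ 87°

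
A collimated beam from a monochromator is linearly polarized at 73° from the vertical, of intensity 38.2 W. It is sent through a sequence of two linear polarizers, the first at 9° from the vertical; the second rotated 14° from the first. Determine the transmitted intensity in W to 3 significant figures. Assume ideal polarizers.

I ≈ 6.91 W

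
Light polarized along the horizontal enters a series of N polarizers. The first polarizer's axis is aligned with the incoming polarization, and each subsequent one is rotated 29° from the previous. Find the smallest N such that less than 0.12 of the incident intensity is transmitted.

First polarizer is aligned with the polarization: full transmission.
Each further stage multiplies by cos²(29°) = 0.765.
After N polarizers: T = 0.765^(N−1). Require T < 0.12 ⇒ N−1 > ln(0.12)/ln(0.765) = 7.91, so N−1 ≥ 8 and N = 9.
Check: N=9 gives T = 0.1172 < 0.12; N=8 gives T = 0.1533.

N = 9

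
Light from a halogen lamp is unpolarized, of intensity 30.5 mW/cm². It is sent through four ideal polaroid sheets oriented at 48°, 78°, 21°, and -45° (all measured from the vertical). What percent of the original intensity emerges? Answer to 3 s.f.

≈ 1.84%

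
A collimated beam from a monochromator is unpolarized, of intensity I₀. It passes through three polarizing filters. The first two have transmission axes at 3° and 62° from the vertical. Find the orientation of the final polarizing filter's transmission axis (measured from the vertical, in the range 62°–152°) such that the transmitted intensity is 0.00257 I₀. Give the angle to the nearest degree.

θ ≈ 144°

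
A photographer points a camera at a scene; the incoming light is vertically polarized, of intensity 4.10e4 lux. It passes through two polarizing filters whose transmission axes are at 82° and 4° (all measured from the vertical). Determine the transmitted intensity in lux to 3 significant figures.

I ≈ 34.3 lux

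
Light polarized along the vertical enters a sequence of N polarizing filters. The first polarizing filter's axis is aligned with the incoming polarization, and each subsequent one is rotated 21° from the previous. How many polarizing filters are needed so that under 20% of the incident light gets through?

First polarizer is aligned with the polarization: full transmission.
Each further stage multiplies by cos²(21°) = 0.8716.
After N polarizers: T = 0.8716^(N−1). Require T < 0.20 ⇒ N−1 > ln(0.20)/ln(0.8716) = 11.71, so N−1 ≥ 12 and N = 13.
Check: N=13 gives T = 0.1922 < 0.20; N=12 gives T = 0.2205.

N = 13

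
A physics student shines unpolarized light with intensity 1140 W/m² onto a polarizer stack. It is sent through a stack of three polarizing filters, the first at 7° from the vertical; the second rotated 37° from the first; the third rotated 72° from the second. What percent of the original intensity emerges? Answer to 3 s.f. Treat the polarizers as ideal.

≈ 3.05%

Unpolarized light through the first polarizer → I₁ = 1140 W/m²/2 = 570 W/m², polarized at 7°.
I₂ = I₁ · cos²(37°) = 570 · 0.6378 = 363.6 W/m².
I₃ = I₂ · cos²(72°) = 363.6 · 0.09549 = 34.72 W/m².
That is 3.045% of the incident intensity.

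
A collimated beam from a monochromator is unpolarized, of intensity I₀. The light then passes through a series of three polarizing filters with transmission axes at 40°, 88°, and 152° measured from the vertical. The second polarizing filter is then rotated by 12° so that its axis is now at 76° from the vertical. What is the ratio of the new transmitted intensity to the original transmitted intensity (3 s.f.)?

Before rotation:
Unpolarized light through the first polarizer → I₁ = ½ I₀, now polarized at 40°.
I₂ = I₁ cos²(88° − 40°) = 0.5 I₀ · cos²(48°) = 0.2239 I₀.
I₃ = I₂ cos²(152° − 88°) = 0.2239 I₀ · cos²(64°) = 0.04302 I₀.
After rotation:
Unpolarized light through the first polarizer → I₁ = ½ I₀, now polarized at 40°.
I₂ = I₁ cos²(76° − 40°) = 0.5 I₀ · cos²(36°) = 0.3273 I₀.
I₃ = I₂ cos²(152° − 76°) = 0.3273 I₀ · cos²(76°) = 0.01915 I₀.
Ratio = 0.01915 / 0.04302 = 0.4452.

I_new/I_old ≈ 0.445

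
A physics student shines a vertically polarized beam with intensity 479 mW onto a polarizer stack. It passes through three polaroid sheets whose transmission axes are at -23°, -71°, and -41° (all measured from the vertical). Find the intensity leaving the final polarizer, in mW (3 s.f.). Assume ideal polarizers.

I ≈ 136 mW

I₁ = 479 mW · cos²(23°) = 405.9 mW.
I₂ = I₁ · cos²(48°) = 405.9 · 0.4477 = 181.7 mW.
I₃ = I₂ · cos²(30°) = 181.7 · 0.75 = 136.3 mW.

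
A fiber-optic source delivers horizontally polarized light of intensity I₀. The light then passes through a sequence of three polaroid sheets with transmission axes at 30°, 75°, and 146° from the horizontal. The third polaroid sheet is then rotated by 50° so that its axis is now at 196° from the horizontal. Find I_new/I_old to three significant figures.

Before rotation:
I₁ = I₀ cos²(30° − 0°) = I₀ cos²(30°) = 0.75 I₀.
I₂ = I₁ cos²(75° − 30°) = 0.75 I₀ · cos²(45°) = 0.375 I₀.
I₃ = I₂ cos²(146° − 75°) = 0.375 I₀ · cos²(71°) = 0.03975 I₀.
After rotation:
I₁ = I₀ cos²(30° − 0°) = I₀ cos²(30°) = 0.75 I₀.
I₂ = I₁ cos²(75° − 30°) = 0.75 I₀ · cos²(45°) = 0.375 I₀.
Angle between axes 2 and 3: 59°. I₃ = 0.375 I₀ · cos²(59°) = 0.09947 I₀.
Ratio = 0.09947 / 0.03975 = 2.503.

I_new/I_old ≈ 2.50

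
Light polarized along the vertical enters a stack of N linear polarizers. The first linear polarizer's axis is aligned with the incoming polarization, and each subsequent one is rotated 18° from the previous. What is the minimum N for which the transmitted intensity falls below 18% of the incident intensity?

N = 19

First polarizer is aligned with the polarization: full transmission.
Each further stage multiplies by cos²(18°) = 0.9045.
After N polarizers: T = 0.9045^(N−1). Require T < 0.18 ⇒ N−1 > ln(0.18)/ln(0.9045) = 17.09, so N−1 ≥ 18 and N = 19.
Check: N=19 gives T = 0.1642 < 0.18; N=18 gives T = 0.1816.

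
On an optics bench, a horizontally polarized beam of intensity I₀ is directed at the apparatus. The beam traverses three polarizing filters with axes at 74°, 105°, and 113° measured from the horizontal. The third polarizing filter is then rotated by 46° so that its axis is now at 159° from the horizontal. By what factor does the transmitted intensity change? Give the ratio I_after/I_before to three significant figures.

I_new/I_old ≈ 0.352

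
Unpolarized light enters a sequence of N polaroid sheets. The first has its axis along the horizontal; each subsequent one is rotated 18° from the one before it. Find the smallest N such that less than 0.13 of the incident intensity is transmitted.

N = 15

First polarizer halves the unpolarized light: factor 1/2.
Each further stage multiplies by cos²(18°) = 0.9045.
After N polarizers: T = 0.5·0.9045^(N−1). Require T < 0.13 ⇒ N−1 > ln(0.13/0.5)/ln(0.9045) = 13.42, so N−1 ≥ 14 and N = 15.
Check: N=15 gives T = 0.1227 < 0.13; N=14 gives T = 0.1356.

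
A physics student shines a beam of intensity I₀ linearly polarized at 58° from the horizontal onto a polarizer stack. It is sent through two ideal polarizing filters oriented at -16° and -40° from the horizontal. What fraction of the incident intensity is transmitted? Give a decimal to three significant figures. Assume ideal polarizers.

≈ 0.0634 I₀

I₁ = I₀ cos²(-16° − 58°) = I₀ cos²(74°) = 0.07598 I₀.
I₂ = I₁ cos²(-40° + 16°) = 0.07598 I₀ · cos²(24°) = 0.06341 I₀.
Transmitted fraction = 0.06341.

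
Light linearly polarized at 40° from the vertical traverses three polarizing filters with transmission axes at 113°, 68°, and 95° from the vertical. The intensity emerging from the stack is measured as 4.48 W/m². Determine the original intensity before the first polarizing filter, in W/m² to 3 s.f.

I₀ ≈ 132 W/m²

By Malus's law, I₁ = I₀ cos²(113° − 40°) = I₀ cos²(73°) = 0.08548 I₀.
I₂ = I₁ cos²(68° − 113°) = 0.08548 I₀ · cos²(45°) = 0.04274 I₀.
I₃ = I₂ cos²(95° − 68°) = 0.04274 I₀ · cos²(27°) = 0.03393 I₀.
So 4.48 W/m² = 0.03393 I₀, giving I₀ = 4.48/0.03393 = 132 W/m².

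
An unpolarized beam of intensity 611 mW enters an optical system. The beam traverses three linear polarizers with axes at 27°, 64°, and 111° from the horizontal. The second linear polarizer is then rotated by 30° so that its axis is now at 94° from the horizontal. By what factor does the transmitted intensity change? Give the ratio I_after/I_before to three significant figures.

Before rotation:
Unpolarized light through the first polarizer → I₁ = ½ I₀, now polarized at 27°.
I₂ = I₁ cos²(64° − 27°) = 0.5 I₀ · cos²(37°) = 0.3189 I₀.
I₃ = I₂ cos²(111° − 64°) = 0.3189 I₀ · cos²(47°) = 0.1483 I₀.
After rotation:
Unpolarized light through the first polarizer → I₁ = ½ I₀, now polarized at 27°.
I₂ = I₁ cos²(94° − 27°) = 0.5 I₀ · cos²(67°) = 0.07634 I₀.
I₃ = I₂ cos²(111° − 94°) = 0.07634 I₀ · cos²(17°) = 0.06981 I₀.
Ratio = 0.06981 / 0.1483 = 0.4706.

I_new/I_old ≈ 0.471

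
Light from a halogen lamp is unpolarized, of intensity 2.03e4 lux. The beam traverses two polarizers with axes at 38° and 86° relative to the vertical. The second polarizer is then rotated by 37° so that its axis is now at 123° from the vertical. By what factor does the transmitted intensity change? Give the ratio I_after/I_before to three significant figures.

I_new/I_old ≈ 0.0170

Before rotation:
Unpolarized light through the first polarizer → I₁ = ½ I₀, now polarized at 38°.
I₂ = I₁ cos²(86° − 38°) = 0.5 I₀ · cos²(48°) = 0.2239 I₀.
After rotation:
Unpolarized light through the first polarizer → I₁ = ½ I₀, now polarized at 38°.
I₂ = I₁ cos²(123° − 38°) = 0.5 I₀ · cos²(85°) = 0.003798 I₀.
Ratio = 0.003798 / 0.2239 = 0.01697.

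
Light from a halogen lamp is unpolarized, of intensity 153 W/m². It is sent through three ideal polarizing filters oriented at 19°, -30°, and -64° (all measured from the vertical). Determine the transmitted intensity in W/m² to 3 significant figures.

I ≈ 22.6 W/m²

Unpolarized light through the first polarizer → I₁ = 153 W/m²/2 = 76.5 W/m², polarized at 19°.
I₂ = I₁ · cos²(49°) = 76.5 · 0.4304 = 32.93 W/m².
I₃ = I₂ · cos²(34°) = 32.93 · 0.6873 = 22.63 W/m².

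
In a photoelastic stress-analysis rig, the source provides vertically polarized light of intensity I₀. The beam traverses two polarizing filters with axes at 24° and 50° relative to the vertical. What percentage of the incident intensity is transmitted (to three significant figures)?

≈ 67.4%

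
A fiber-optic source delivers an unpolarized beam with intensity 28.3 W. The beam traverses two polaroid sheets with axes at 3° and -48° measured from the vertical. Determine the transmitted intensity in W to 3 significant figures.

I ≈ 5.60 W

Unpolarized light through the first polarizer → I₁ = 28.3 W/2 = 14.15 W, polarized at 3°.
I₂ = I₁ · cos²(51°) = 14.15 · 0.396 = 5.604 W.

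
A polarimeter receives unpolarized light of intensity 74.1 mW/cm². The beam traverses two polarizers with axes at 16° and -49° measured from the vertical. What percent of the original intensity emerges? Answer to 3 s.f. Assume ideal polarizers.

≈ 8.93%

Unpolarized light through the first polarizer → I₁ = 74.1 mW/cm²/2 = 37.05 mW/cm², polarized at 16°.
I₂ = I₁ · cos²(65°) = 37.05 · 0.1786 = 6.617 mW/cm².
That is 8.93% of the incident intensity.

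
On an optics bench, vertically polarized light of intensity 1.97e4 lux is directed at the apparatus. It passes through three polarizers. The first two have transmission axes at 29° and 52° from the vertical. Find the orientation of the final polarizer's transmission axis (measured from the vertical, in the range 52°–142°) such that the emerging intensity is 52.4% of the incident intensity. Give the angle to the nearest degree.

θ ≈ 78°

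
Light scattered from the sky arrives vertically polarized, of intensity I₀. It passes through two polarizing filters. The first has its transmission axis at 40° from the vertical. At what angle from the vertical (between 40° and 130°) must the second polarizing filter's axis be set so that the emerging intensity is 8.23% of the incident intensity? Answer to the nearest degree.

θ ≈ 108°

I₁ = I₀ cos²(40° − 0°) = I₀ cos²(40°) = 0.5868 I₀.
Need I₂/I₀ = 0.0823, so cos²(θ − 40°) = 0.0823 / 0.5868 = 0.1402.
θ − 40° = arccos(√0.1402) = 68.0°, giving θ ≈ 40 + 68.0 = 108.0°.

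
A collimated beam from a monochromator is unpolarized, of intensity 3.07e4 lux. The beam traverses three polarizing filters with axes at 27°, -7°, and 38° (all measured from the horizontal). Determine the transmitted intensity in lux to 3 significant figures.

Unpolarized light through the first polarizer → I₁ = 3.07e4 lux/2 = 1.535e+04 lux, polarized at 27°.
I₂ = I₁ · cos²(34°) = 1.535e+04 · 0.6873 = 1.055e+04 lux.
I₃ = I₂ · cos²(45°) = 1.055e+04 · 0.5 = 5275 lux.

I ≈ 5280 lux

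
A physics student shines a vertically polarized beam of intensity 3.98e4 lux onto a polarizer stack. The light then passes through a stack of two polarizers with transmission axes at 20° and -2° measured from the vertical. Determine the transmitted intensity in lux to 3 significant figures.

I ≈ 3.02e4 lux

I₁ = 3.98e4 lux · cos²(20°) = 3.514e+04 lux.
I₂ = I₁ · cos²(22°) = 3.514e+04 · 0.8597 = 3.021e+04 lux.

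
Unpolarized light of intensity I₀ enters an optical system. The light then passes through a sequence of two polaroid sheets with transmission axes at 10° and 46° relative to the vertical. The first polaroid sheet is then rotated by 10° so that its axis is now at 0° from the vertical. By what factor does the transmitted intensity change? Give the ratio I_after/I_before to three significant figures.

Before rotation:
Unpolarized light through the first polarizer → I₁ = ½ I₀, now polarized at 10°.
I₂ = I₁ cos²(46° − 10°) = 0.5 I₀ · cos²(36°) = 0.3273 I₀.
After rotation:
Unpolarized light through the first polarizer → I₁ = ½ I₀, now polarized at 0°.
I₂ = I₁ cos²(46° − 0°) = 0.5 I₀ · cos²(46°) = 0.2413 I₀.
Ratio = 0.2413 / 0.3273 = 0.7373.

I_new/I_old ≈ 0.737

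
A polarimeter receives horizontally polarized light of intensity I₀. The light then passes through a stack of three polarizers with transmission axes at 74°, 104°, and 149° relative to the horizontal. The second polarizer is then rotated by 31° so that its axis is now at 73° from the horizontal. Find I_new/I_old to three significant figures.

I_new/I_old ≈ 0.156

Before rotation:
I₁ = I₀ cos²(74° − 0°) = I₀ cos²(74°) = 0.07598 I₀.
I₂ = I₁ cos²(104° − 74°) = 0.07598 I₀ · cos²(30°) = 0.05698 I₀.
I₃ = I₂ cos²(149° − 104°) = 0.05698 I₀ · cos²(45°) = 0.02849 I₀.
After rotation:
I₁ = I₀ cos²(74° − 0°) = I₀ cos²(74°) = 0.07598 I₀.
I₂ = I₁ cos²(73° − 74°) = 0.07598 I₀ · cos²(1°) = 0.07595 I₀.
I₃ = I₂ cos²(149° − 73°) = 0.07595 I₀ · cos²(76°) = 0.004445 I₀.
Ratio = 0.004445 / 0.02849 = 0.156.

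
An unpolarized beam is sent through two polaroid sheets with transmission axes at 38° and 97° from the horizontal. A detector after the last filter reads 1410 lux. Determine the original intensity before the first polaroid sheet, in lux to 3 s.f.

I₀ ≈ 1.06e4 lux

Unpolarized light through the first polarizer → I₁ = ½ I₀, now polarized at 38°.
I₂ = I₁ cos²(97° − 38°) = 0.5 I₀ · cos²(59°) = 0.1326 I₀.
So 1410 lux = 0.1326 I₀, giving I₀ = 1410/0.1326 = 1.063e+04 lux.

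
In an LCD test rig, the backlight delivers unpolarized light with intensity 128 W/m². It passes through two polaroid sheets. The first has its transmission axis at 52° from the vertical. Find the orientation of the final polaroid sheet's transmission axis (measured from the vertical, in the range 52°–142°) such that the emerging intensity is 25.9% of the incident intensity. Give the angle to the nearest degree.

θ ≈ 96°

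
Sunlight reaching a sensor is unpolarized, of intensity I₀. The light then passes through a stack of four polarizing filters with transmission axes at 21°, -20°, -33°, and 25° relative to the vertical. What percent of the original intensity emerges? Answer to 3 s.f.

≈ 7.59%

Unpolarized light through the first polarizer → I₁ = ½ I₀, now polarized at 21°.
I₂ = I₁ cos²(-20° − 21°) = 0.5 I₀ · cos²(41°) = 0.2848 I₀.
I₃ = I₂ cos²(-33° + 20°) = 0.2848 I₀ · cos²(13°) = 0.2704 I₀.
I₄ = I₃ cos²(25° + 33°) = 0.2704 I₀ · cos²(58°) = 0.07593 I₀.
That is 7.593% of the incident intensity.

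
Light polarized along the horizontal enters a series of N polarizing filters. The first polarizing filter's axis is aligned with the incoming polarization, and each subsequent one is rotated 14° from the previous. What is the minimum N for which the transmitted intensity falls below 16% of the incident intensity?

N = 32

First polarizer is aligned with the polarization: full transmission.
Each further stage multiplies by cos²(14°) = 0.9415.
After N polarizers: T = 0.9415^(N−1). Require T < 0.16 ⇒ N−1 > ln(0.16)/ln(0.9415) = 30.39, so N−1 ≥ 31 and N = 32.
Check: N=32 gives T = 0.1542 < 0.16; N=31 gives T = 0.1638.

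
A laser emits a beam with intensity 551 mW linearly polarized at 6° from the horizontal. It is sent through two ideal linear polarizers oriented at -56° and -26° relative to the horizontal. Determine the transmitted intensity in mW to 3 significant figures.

I ≈ 91.1 mW

I₁ = 551 mW · cos²(62°) = 121.4 mW.
I₂ = I₁ · cos²(30°) = 121.4 · 0.75 = 91.08 mW.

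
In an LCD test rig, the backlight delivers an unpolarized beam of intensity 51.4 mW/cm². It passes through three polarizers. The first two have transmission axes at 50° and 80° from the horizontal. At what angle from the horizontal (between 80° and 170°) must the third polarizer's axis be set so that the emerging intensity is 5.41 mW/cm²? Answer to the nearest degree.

Unpolarized light through the first polarizer → I₁ = ½ I₀, now polarized at 50°.
I₂ = I₁ cos²(80° − 50°) = 0.5 I₀ · cos²(30°) = 0.375 I₀.
Target fraction: 5.41 / 51.4 mW/cm² = 0.1053 of I₀.
Need I₃/I₀ = 0.1053, so cos²(θ − 80°) = 0.1053 / 0.375 = 0.2807.
θ − 80° = arccos(√0.2807) = 58.0°, giving θ ≈ 80 + 58.0 = 138.0°.

θ ≈ 138°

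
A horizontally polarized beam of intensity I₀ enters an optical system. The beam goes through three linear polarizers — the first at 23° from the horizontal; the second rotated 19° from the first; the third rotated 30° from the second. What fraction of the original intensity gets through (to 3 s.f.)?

≈ 0.568 I₀

I₁ = I₀ cos²(23° − 0°) = I₀ cos²(23°) = 0.8473 I₀.
I₂ = I₁ cos²(19°) = 0.8473 · 0.894 I₀ = 0.7575 I₀.
I₃ = I₂ cos²(30°) = 0.7575 · 0.75 I₀ = 0.5681 I₀.
Transmitted fraction = 0.5681.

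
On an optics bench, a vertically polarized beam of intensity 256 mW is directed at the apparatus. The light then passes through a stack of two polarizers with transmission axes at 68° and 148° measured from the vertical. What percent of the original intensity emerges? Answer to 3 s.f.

By Malus's law, I₁ = 256 mW · cos²(68°) = 35.92 mW.
I₂ = I₁ · cos²(80°) = 35.92 · 0.03015 = 1.083 mW.
That is 0.4231% of the incident intensity.

≈ 0.423%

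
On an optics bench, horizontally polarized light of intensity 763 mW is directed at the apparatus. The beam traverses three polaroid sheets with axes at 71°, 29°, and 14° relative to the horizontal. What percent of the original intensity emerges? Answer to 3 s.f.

≈ 5.46%

I₁ = 763 mW · cos²(71°) = 80.87 mW.
I₂ = I₁ · cos²(42°) = 80.87 · 0.5523 = 44.66 mW.
I₃ = I₂ · cos²(15°) = 44.66 · 0.933 = 41.67 mW.
That is 5.462% of the incident intensity.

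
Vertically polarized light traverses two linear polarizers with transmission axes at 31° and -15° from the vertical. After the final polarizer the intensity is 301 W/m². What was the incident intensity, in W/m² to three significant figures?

I₁ = I₀ cos²(31° − 0°) = I₀ cos²(31°) = 0.7347 I₀.
I₂ = I₁ cos²(-15° − 31°) = 0.7347 I₀ · cos²(46°) = 0.3545 I₀.
So 301 W/m² = 0.3545 I₀, giving I₀ = 301/0.3545 = 849 W/m².

I₀ ≈ 849 W/m²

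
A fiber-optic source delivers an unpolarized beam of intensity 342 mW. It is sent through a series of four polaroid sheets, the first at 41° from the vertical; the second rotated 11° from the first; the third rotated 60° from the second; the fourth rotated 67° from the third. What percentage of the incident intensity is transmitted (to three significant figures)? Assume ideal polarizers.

≈ 1.84%

Unpolarized light through the first polarizer → I₁ = 342 mW/2 = 171 mW, polarized at 41°.
I₂ = I₁ · cos²(11°) = 171 · 0.9636 = 164.8 mW.
I₃ = I₂ · cos²(60°) = 164.8 · 0.25 = 41.19 mW.
I₄ = I₃ · cos²(67°) = 41.19 · 0.1527 = 6.289 mW.
That is 1.839% of the incident intensity.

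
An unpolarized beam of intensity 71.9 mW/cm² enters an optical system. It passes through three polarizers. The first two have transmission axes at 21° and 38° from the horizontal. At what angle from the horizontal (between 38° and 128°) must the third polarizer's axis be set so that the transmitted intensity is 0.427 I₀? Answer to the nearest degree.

Unpolarized light through the first polarizer → I₁ = ½ I₀, now polarized at 21°.
I₂ = I₁ cos²(38° − 21°) = 0.5 I₀ · cos²(17°) = 0.4573 I₀.
Need I₃/I₀ = 0.427, so cos²(θ − 38°) = 0.427 / 0.4573 = 0.9338.
θ − 38° = arccos(√0.9338) = 14.9°, giving θ ≈ 38 + 14.9 = 52.9°.

θ ≈ 53°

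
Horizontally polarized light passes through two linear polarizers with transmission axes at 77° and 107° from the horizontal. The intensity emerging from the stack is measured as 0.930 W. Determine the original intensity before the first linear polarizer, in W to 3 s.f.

I₁ = I₀ cos²(77° − 0°) = I₀ cos²(77°) = 0.0506 I₀.
I₂ = I₁ cos²(107° − 77°) = 0.0506 I₀ · cos²(30°) = 0.03795 I₀.
So 0.930 W = 0.03795 I₀, giving I₀ = 0.930/0.03795 = 24.5 W.

I₀ ≈ 24.5 W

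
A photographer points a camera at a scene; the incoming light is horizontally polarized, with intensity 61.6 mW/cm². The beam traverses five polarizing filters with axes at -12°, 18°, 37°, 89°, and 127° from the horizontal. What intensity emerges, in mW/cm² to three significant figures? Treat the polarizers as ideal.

I ≈ 9.30 mW/cm²

I₁ = 61.6 mW/cm² · cos²(12°) = 58.94 mW/cm².
I₂ = I₁ · cos²(30°) = 58.94 · 0.75 = 44.2 mW/cm².
I₃ = I₂ · cos²(19°) = 44.2 · 0.894 = 39.52 mW/cm².
I₄ = I₃ · cos²(52°) = 39.52 · 0.379 = 14.98 mW/cm².
I₅ = I₄ · cos²(38°) = 14.98 · 0.621 = 9.301 mW/cm².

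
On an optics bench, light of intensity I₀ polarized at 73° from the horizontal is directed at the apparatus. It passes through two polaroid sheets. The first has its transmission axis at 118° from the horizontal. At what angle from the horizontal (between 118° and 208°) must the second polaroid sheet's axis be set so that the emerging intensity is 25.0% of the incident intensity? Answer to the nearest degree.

θ ≈ 163°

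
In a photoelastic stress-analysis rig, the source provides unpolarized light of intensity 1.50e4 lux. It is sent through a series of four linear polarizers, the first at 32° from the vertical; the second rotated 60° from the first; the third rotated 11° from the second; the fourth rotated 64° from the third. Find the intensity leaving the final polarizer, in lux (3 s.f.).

Unpolarized light through the first polarizer → I₁ = 1.50e4 lux/2 = 7500 lux, polarized at 32°.
I₂ = I₁ · cos²(60°) = 7500 · 0.25 = 1875 lux.
I₃ = I₂ · cos²(11°) = 1875 · 0.9636 = 1807 lux.
I₄ = I₃ · cos²(64°) = 1807 · 0.1922 = 347.2 lux.

I ≈ 347 lux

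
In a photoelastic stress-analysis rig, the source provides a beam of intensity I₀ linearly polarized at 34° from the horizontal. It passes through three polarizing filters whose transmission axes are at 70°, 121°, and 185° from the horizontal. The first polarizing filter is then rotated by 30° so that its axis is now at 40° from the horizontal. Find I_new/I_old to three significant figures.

Before rotation:
I₁ = I₀ cos²(70° − 34°) = I₀ cos²(36°) = 0.6545 I₀.
I₂ = I₁ cos²(121° − 70°) = 0.6545 I₀ · cos²(51°) = 0.2592 I₀.
I₃ = I₂ cos²(185° − 121°) = 0.2592 I₀ · cos²(64°) = 0.04981 I₀.
After rotation:
I₁ = I₀ cos²(40° − 34°) = I₀ cos²(6°) = 0.9891 I₀.
I₂ = I₁ cos²(121° − 40°) = 0.9891 I₀ · cos²(81°) = 0.0242 I₀.
I₃ = I₂ cos²(185° − 121°) = 0.0242 I₀ · cos²(64°) = 0.004651 I₀.
Ratio = 0.004651 / 0.04981 = 0.09338.

I_new/I_old ≈ 0.0934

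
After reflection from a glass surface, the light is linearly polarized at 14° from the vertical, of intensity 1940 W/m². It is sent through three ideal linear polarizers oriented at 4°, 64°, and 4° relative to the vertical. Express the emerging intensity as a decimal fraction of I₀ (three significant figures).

I₁ = 1940 W/m² · cos²(10°) = 1882 W/m².
I₂ = I₁ · cos²(60°) = 1882 · 0.25 = 470.4 W/m².
I₃ = I₂ · cos²(60°) = 470.4 · 0.25 = 117.6 W/m².
Transmitted fraction = 0.06062.

I/I₀ ≈ 0.0606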